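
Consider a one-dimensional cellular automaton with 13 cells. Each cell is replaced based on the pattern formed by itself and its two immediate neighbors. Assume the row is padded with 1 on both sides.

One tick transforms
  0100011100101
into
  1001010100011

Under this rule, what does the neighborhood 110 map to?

At position 7 the neighborhood is 110; the next row has 1 there.

1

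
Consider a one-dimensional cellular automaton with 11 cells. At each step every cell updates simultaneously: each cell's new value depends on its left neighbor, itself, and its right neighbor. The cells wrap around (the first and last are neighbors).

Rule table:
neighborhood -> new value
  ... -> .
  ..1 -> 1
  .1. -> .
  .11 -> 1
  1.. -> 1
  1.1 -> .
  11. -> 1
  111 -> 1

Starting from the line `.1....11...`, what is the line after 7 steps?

1.111111111

1.1..1111..
...11111111
1.111111111
1.111111111  (fixed point — unchanged through step 7)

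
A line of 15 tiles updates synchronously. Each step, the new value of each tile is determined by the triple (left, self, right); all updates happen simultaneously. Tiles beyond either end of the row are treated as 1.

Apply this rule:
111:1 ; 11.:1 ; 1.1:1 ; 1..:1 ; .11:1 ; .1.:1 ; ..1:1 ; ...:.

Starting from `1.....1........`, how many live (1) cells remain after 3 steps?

13

step 1: 11...111......1
step 2: 111.11111....11
step 3: 1111111111..111
count of 1: 13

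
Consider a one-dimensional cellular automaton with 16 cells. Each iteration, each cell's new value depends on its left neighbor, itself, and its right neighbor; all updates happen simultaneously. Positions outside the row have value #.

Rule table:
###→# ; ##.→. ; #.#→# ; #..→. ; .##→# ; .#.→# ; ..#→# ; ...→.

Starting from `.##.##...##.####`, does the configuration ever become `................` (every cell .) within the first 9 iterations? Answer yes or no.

no

iteration 1: ##.##...##.#####
iteration 2: #.##...##.######
iteration 3: .##...##.#######
iteration 4: ##...##.########
iteration 5: #...##.#########
iteration 6: ...##.##########
iteration 7: ..##.###########
iteration 8: .##.############
iteration 9: ##.#############
iteration 9 is ##.#############, still not uniform .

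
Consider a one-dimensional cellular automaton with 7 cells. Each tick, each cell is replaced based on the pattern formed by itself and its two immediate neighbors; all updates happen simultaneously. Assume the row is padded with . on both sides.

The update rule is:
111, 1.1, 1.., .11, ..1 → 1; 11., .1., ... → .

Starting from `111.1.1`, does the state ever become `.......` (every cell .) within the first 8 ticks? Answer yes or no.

11.1.1.
1.1.1.1
.1.1.1.
1.1.1.1  (repeats tick 2; period 2)
tick 8: 1.1.1.1
tick 8 is 1.1.1.1, still not uniform .

no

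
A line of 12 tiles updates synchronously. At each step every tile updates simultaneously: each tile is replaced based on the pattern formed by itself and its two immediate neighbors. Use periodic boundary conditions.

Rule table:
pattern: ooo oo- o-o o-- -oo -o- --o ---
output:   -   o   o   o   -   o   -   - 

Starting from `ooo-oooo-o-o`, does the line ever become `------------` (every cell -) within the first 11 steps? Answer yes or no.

no

--oo---oooo-
---oo-----oo
o---oo-----o
oo---oo-----
-oo---oo----
--oo---oo---
---oo---oo--
----oo---oo-
-----oo---oo
o-----oo---o
oo-----oo---
step 11 is oo-----oo---, still not uniform -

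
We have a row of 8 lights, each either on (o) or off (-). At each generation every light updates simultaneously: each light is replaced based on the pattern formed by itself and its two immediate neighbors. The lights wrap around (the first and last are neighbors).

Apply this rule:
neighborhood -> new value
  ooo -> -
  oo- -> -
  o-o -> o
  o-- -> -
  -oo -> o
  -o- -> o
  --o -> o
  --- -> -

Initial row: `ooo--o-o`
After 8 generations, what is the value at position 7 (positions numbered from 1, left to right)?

generation 1: ----oooo
generation 2: ---oo---
generation 3: --oo----
generation 4: -oo-----
generation 5: oo------
generation 6: o------o
generation 7: ------oo
generation 8: -----oo-
position 7 holds o

o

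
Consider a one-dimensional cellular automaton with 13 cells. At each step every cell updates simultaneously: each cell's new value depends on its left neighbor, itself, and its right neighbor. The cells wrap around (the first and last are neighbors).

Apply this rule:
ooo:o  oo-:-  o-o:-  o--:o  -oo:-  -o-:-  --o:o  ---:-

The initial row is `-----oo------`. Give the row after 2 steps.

---o-oo-o----

step 1: ----o--o-----
step 2: ---o-oo-o----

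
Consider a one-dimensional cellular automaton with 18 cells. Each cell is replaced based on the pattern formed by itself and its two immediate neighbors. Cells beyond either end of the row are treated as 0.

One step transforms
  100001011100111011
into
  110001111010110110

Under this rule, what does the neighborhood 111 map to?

At position 8 the neighborhood is 111; the next row has 1 there.

1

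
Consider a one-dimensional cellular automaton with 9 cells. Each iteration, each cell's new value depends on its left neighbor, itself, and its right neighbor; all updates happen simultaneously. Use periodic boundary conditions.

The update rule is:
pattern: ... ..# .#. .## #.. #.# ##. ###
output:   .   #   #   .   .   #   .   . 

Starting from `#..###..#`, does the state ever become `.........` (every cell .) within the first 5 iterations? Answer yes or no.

..#....#.
.##...##.
#....#...
#...##..#
...#...#.
iteration 5 is ...#...#., still not uniform .

no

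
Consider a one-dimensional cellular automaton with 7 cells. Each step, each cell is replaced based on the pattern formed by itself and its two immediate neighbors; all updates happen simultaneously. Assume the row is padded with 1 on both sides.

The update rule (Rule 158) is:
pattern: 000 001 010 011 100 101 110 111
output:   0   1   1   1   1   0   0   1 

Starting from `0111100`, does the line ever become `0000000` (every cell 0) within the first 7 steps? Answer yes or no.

0111011
0110011
0101111
0101111  (fixed point — unchanged through step 7)
step 7 is 0101111, still not uniform 0

no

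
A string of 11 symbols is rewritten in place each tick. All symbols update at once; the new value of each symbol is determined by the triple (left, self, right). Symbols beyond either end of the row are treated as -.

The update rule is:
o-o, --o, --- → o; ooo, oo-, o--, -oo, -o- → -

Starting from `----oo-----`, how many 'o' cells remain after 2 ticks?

oooo---oooo
-----oo----
count of o: 2

2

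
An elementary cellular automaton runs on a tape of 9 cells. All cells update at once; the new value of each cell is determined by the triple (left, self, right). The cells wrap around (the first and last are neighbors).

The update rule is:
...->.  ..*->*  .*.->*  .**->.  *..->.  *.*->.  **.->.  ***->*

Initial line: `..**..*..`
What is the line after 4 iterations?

iteration 1: .*...**..
iteration 2: **..*....
iteration 3: ...**...*
iteration 4: ..*....**

..*....**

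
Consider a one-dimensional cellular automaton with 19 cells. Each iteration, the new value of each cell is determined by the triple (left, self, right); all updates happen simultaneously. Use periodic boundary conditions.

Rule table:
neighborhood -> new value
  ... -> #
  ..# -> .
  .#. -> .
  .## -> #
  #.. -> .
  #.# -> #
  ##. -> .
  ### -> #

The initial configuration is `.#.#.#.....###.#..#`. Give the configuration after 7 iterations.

iteration 1: #.#.#..###.##.#....
iteration 2: .#.#...##.##.#..##.
iteration 3: ..#..#.#.##.#...#..
iteration 4: #.....#.##.#..#...#
iteration 5: ..###..##.#.....#.#
iteration 6: ..##...#.#..###..#.
iteration 7: #.#..#..#...##.....

#.#..#..#...##.....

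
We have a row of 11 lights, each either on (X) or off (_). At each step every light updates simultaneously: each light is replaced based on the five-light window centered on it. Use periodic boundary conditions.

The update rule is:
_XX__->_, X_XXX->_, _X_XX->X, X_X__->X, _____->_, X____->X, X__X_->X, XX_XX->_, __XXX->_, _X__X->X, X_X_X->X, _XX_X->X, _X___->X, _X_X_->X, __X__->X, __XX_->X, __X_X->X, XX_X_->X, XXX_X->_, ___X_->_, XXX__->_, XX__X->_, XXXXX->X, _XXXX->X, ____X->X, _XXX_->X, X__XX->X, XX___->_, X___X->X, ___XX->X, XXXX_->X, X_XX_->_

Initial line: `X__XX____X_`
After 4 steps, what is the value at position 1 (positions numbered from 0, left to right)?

_

XXXX__XX_XX
XXX__XXX__X
XX__X_X__X_
___XXXXXXXX
position 1 holds _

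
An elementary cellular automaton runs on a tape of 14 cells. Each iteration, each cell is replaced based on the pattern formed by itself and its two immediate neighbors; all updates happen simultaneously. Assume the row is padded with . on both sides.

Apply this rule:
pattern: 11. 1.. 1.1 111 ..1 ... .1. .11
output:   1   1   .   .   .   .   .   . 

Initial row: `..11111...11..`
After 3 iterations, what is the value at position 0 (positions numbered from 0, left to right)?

......11...11.
.......11...11
........11...1
position 0 holds .

.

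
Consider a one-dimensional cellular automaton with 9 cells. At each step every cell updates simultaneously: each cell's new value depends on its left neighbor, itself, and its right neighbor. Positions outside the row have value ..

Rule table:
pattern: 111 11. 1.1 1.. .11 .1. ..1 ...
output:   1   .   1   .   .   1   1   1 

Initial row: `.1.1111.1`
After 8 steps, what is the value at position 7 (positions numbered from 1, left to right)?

111.11.11
.1.1..1..
1111.11.1
.11.1..11
1..11.1..
1.1..11.1
111.1..11
.1.11.1..
position 7 holds 1

1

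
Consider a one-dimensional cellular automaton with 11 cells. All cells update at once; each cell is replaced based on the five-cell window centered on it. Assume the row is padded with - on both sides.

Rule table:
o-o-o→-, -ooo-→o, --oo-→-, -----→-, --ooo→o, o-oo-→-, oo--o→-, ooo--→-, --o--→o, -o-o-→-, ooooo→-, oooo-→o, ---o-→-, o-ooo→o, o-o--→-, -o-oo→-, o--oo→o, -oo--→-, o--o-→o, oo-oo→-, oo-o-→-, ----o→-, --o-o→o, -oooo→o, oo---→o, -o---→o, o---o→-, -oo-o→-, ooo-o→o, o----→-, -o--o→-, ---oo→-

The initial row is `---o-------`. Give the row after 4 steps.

---oo------
-----o-----
-----oo----
-------o---

-------o---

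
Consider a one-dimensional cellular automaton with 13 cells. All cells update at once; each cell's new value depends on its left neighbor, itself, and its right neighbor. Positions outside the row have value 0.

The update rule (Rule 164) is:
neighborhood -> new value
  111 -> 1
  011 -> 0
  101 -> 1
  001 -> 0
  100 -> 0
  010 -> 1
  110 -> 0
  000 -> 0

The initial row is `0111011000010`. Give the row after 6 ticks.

tick 1: 0010100000010
tick 2: 0011100000010
tick 3: 0001000000010
tick 4: 0001000000010  (fixed point — unchanged through tick 6)

0001000000010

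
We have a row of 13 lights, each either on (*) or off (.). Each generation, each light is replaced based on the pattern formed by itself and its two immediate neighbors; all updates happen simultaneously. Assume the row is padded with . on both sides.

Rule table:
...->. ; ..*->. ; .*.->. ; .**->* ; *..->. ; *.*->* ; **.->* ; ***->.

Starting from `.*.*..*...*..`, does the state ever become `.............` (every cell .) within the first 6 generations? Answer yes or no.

yes

..*..........
.............
all cells are . at generation 2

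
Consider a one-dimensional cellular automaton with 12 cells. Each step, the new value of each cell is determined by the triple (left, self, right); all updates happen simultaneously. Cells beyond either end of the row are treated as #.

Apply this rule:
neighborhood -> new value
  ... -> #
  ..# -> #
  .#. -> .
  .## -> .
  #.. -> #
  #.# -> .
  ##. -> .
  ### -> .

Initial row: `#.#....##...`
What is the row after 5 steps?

step 1: ...####..###
step 2: ###....##...
step 3: ...####..###  (repeats step 1; period 2)
step 5: ...####..###

...####..###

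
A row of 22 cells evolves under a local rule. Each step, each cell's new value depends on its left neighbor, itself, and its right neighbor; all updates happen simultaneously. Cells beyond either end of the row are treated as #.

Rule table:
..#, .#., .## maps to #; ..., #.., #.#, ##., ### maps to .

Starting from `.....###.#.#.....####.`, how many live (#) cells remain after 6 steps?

....##...#.#....##....
...##...##.#...##....#
..##...##..#..##....##
.##...##..##.##....##.
.#...##..##..#....##..
.#..##..##..##...##..#
count of #: 10

10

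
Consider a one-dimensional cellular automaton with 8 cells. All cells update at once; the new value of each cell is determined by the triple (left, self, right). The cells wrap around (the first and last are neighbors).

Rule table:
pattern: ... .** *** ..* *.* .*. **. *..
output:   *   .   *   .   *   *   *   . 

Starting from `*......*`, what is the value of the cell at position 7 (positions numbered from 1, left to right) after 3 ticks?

.

*.****..
**.***..
.**.**..
position 7 holds .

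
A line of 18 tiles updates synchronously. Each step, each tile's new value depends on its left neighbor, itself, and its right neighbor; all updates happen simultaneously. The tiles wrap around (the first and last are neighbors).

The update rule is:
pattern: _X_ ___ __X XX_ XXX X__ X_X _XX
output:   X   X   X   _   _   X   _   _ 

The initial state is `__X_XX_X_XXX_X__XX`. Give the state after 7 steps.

XXX____X_____XXX__
___XXXXXXXXXX___XX
XXX__________XXX__
___XXXXXXXXXX___XX  (repeats step 2; period 2)
step 7: XXX__________XXX__

XXX__________XXX__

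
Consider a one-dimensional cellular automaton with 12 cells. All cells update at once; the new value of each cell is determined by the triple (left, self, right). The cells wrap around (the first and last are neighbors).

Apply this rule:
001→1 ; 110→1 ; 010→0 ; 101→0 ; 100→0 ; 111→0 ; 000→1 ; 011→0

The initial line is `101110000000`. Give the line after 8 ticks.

100000001011

tick 1: 000010111111
tick 2: 011100000001
tick 3: 000101111110
tick 4: 111000000010
tick 5: 001011111100
tick 6: 110000000101
tick 7: 010111111000
tick 8: 100000001011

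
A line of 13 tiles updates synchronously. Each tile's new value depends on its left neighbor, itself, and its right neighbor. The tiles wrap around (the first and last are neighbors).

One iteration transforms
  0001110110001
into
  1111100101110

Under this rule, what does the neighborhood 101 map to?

At position 6 the neighborhood is 101; the next row has 0 there.

0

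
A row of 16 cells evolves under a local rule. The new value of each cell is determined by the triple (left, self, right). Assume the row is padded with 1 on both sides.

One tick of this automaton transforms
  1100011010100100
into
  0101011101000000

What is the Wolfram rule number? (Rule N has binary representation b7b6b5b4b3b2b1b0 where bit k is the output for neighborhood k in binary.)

position 0: 111 → 0  (bit 7 = 0)
position 1: 110 → 1  (bit 6 = 1)
position 7: 101 → 1  (bit 5 = 1)
position 2: 100 → 0  (bit 4 = 0)
position 5: 011 → 1  (bit 3 = 1)
position 8: 010 → 0  (bit 2 = 0)
position 4: 001 → 0  (bit 1 = 0)
position 3: 000 → 1  (bit 0 = 1)
bits b7..b0 = 01101001 = 105

105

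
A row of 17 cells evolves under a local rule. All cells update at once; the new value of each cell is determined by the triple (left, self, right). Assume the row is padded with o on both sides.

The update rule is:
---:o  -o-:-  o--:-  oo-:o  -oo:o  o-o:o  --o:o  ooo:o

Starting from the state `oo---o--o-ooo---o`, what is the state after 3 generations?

generation 1: oo-oo--o-oooo-ooo
generation 2: ooooo-o-ooooooooo
generation 3: oooooo-oooooooooo

oooooo-oooooooooo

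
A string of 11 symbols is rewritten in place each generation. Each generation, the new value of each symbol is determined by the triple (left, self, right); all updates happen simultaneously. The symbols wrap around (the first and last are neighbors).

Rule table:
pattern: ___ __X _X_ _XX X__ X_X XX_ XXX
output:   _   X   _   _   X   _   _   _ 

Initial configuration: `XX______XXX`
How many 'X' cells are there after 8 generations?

generation 1: __X____X___
generation 2: _X_X__X_X__
generation 3: X___XX___X_
generation 4: _X_X__X_X__  (repeats generation 2; period 2)
generation 8: _X_X__X_X__
count of X: 4

4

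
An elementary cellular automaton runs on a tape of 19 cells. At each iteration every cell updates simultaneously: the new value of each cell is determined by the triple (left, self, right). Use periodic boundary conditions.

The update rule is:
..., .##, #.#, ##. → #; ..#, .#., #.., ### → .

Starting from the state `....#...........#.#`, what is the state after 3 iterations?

.##...#########..#.
.##.#.#.......#....
.###.#..#####...###

.###.#..#####...###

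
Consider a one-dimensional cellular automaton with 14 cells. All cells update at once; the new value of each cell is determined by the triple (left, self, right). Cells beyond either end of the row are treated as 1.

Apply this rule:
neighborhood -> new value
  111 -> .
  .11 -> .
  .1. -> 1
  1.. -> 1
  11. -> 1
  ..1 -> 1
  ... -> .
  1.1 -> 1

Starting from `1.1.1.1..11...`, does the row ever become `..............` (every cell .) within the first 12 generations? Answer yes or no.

111111111.11.1
........11.11.
1......1.11.11
11....111.11..
.11..1..11.111
1.111111.11...
11.....11.11.1
.11...1.11.11.
1.11.111.11.11
11.11..11.11..
.11.111.11.111
1.11..11.11...
generation 12 is 1.11..11.11..., still not uniform .

no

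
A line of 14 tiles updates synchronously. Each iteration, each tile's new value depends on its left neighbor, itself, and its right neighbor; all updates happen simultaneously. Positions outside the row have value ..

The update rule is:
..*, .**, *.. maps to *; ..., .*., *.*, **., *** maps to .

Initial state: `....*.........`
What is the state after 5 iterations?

.*.....*.*....

...*.*........
..*...*.......
.*.*.*.*......
*.......*.....
.*.....*.*....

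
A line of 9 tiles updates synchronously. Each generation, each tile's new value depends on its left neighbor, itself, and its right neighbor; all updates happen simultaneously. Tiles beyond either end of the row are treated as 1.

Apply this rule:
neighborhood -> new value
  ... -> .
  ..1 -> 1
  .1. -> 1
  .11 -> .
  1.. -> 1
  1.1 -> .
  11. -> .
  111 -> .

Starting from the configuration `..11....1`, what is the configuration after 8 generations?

.11..1..1

11..1..1.
..111111.
11.......
..1.....1
1111...1.
....1.11.
1..11....
.11..1..1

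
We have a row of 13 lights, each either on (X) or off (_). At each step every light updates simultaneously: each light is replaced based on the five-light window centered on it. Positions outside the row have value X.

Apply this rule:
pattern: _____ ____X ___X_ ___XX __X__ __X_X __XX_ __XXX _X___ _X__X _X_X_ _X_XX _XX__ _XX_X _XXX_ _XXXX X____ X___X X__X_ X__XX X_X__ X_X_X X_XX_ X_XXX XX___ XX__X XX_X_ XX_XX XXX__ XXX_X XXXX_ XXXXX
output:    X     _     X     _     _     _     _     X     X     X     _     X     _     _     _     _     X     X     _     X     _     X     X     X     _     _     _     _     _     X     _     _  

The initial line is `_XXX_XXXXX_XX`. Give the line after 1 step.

_X_X_X___X_X_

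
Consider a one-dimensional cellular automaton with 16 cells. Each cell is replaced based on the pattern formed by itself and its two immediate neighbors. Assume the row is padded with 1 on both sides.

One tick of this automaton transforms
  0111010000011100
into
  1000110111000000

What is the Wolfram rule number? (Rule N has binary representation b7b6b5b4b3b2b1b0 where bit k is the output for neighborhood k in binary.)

37

position 2: 111 → 0  (bit 7 = 0)
position 3: 110 → 0  (bit 6 = 0)
position 0: 101 → 1  (bit 5 = 1)
position 6: 100 → 0  (bit 4 = 0)
position 1: 011 → 0  (bit 3 = 0)
position 5: 010 → 1  (bit 2 = 1)
position 10: 001 → 0  (bit 1 = 0)
position 7: 000 → 1  (bit 0 = 1)
bits b7..b0 = 00100101 = 37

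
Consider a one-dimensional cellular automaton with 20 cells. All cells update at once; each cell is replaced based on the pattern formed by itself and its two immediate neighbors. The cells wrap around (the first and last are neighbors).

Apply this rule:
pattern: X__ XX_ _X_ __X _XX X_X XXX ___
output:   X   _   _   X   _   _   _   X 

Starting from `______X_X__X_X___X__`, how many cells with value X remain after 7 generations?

14

XXXXXX___XX___XXX_XX
______XXX__XXX______
XXXXXX___XX___XXXXXX
______XXX__XXX______  (repeats generation 2; period 2)
generation 7: XXXXXX___XX___XXXXXX
count of X: 14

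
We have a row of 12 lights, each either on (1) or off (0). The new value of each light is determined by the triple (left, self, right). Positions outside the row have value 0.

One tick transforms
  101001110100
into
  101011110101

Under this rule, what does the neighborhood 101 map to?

0

At position 1 the neighborhood is 101; the next row has 0 there.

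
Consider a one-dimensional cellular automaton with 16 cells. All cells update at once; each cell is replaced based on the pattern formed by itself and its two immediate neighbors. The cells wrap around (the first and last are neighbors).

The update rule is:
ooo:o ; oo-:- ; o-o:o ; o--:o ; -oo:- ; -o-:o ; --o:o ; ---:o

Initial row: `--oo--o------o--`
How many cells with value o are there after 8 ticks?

14

oo--oooooooooooo
o-oo-ooooooooooo
-o--o-oooooooooo
oooooo-oooooooo-
-oooo-o-oooooo-o
o-oo-ooo-oooo-oo
-o--o-o-o-oo-o-o
oooooooooo--oooo
count of o: 14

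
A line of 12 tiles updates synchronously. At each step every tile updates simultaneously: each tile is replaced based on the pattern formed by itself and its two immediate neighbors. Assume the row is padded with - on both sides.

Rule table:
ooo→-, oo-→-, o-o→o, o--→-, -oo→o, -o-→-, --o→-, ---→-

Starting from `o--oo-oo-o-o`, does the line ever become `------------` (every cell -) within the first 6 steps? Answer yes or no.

step 1: ---o-oo-o-o-
step 2: ----oo-o-o--
step 3: ----o-o-o---
step 4: -----o-o----
step 5: ------o-----
step 6: ------------
all cells are - at step 6

yes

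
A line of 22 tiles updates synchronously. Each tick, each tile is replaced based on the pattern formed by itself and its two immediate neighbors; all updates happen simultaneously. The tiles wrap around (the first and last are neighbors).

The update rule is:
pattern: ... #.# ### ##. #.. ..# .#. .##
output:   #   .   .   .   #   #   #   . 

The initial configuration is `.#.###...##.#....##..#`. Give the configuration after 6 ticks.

.#####...###.....##...

tick 1: .#....###...#####..###
tick 2: .#####...###.....##...
tick 3: #.....###...#####..###
tick 4: .#####...###.....##...  (repeats tick 2; period 2)
tick 6: .#####...###.....##...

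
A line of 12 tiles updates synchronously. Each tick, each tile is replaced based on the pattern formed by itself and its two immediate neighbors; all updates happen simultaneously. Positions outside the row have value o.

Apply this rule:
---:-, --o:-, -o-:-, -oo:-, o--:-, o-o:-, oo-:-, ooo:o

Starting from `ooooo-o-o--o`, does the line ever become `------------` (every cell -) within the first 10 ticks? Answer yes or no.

oooo--------
ooo---------
oo----------
o-----------
------------
all cells are - at tick 5

yes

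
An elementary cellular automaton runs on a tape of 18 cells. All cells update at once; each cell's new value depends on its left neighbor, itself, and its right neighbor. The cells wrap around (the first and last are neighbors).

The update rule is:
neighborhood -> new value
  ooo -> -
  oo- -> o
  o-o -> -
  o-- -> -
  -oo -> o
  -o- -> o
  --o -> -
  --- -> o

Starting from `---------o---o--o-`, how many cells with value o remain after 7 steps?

8

oooooooo-o-o-o--o-
o------o-o-o-o--o-
o-oooo-o-o-o-o--o-
o-o--o-o-o-o-o--o-
o-o--o-o-o-o-o--o-  (fixed point — unchanged through step 7)
count of o: 8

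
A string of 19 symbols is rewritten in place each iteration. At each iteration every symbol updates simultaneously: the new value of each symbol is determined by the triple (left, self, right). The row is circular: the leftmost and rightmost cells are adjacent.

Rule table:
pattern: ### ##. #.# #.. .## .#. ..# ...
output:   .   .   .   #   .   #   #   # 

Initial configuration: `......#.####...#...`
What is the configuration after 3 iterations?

#######.....#######
.......#####.......
#######.....#######

#######.....#######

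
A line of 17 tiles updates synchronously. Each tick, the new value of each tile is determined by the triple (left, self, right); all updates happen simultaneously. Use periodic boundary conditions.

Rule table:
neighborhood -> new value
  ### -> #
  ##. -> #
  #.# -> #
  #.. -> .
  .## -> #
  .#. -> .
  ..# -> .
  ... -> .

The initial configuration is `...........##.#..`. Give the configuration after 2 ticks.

...........###...

tick 1: ...........###...
tick 2: ...........###...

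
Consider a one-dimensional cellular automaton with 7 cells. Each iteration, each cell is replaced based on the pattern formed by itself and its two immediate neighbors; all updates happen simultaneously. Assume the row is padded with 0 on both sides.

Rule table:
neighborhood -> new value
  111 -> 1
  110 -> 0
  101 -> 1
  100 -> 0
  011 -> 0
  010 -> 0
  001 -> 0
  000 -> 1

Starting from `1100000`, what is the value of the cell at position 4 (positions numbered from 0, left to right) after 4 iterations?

0001111
1100110
0000000
1111111
position 4 holds 1

1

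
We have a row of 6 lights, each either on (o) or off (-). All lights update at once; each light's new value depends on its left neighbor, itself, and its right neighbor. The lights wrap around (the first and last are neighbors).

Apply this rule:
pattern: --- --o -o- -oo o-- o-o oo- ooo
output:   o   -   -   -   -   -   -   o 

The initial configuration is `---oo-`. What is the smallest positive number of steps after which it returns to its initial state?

2

oo----
---oo-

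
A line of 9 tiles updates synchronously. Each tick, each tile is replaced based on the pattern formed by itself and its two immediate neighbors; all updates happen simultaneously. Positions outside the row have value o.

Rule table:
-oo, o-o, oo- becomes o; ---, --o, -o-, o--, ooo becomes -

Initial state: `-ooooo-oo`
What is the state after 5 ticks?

oo---ooo-
-o---o-oo
o-----oo-
o-----ooo
o-----o--

o-----o--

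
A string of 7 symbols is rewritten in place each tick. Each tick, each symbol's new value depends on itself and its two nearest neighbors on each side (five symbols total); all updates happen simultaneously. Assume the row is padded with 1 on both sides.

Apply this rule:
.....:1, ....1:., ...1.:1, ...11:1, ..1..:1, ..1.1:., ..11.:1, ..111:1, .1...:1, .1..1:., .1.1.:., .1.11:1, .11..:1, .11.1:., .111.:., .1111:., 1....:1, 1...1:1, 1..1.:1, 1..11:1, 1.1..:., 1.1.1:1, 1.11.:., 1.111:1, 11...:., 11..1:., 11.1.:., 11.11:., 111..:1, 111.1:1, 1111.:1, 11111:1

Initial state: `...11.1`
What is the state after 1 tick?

.111..1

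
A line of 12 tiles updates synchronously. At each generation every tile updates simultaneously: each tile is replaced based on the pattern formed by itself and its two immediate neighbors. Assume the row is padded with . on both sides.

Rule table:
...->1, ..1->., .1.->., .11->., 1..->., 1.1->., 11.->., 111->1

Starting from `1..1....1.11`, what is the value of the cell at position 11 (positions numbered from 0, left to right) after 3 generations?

.....11.....
1111....1111
.11..11..11.
position 11 holds .

.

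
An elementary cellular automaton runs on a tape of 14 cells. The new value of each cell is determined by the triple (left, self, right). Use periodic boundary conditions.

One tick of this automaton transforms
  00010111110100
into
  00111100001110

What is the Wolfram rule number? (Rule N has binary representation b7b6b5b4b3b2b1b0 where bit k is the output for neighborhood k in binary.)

62

position 6: 111 → 0  (bit 7 = 0)
position 9: 110 → 0  (bit 6 = 0)
position 4: 101 → 1  (bit 5 = 1)
position 12: 100 → 1  (bit 4 = 1)
position 5: 011 → 1  (bit 3 = 1)
position 3: 010 → 1  (bit 2 = 1)
position 2: 001 → 1  (bit 1 = 1)
position 0: 000 → 0  (bit 0 = 0)
bits b7..b0 = 00111110 = 62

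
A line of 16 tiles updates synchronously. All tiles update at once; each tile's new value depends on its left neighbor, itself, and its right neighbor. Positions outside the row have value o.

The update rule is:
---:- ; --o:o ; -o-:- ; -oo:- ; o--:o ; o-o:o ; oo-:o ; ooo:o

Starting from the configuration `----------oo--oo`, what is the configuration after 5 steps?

oooooo-o-o-o-o-o

o--------o-ooo-o
oo------o-o-ooo-
ooo----o-o-o-ooo
oooo--o-o-o-o-oo
oooooo-o-o-o-o-o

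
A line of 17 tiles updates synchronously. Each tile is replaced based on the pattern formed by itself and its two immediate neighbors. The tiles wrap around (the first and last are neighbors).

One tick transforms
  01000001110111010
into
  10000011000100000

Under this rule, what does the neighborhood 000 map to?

0

At position 3 the neighborhood is 000; the next row has 0 there.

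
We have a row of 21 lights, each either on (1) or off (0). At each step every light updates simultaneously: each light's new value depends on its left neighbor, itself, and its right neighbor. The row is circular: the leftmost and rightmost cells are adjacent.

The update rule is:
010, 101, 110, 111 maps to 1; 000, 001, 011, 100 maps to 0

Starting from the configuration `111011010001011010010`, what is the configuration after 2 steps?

101110110000110110001

011101110001101110011
101110110000110110001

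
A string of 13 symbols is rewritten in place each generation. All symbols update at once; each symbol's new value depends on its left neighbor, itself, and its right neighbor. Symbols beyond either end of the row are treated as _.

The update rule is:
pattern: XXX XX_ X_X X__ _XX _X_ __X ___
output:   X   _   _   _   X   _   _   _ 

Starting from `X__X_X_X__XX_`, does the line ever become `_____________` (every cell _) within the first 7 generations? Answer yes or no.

yes

generation 1: __________X__
generation 2: _____________
all cells are _ at generation 2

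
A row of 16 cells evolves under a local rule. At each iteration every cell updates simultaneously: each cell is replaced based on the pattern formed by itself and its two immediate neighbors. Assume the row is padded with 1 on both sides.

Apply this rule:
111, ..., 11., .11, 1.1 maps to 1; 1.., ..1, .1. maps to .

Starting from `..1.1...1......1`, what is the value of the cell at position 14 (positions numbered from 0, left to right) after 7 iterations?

1

...1..1...1111.1
.1......1.111111
1..1111..1111111
1..1111..1111111  (fixed point — unchanged through iteration 7)
position 14 holds 1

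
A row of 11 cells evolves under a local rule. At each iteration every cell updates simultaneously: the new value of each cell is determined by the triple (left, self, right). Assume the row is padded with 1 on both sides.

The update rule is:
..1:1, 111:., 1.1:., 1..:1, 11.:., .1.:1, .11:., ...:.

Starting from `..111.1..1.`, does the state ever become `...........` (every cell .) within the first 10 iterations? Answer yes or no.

yes

11....1111.
..1..1.....
1111111...1
.......1.1.
1.....11.1.
.1...1...1.
.11.111.11.
...........
all cells are . at iteration 8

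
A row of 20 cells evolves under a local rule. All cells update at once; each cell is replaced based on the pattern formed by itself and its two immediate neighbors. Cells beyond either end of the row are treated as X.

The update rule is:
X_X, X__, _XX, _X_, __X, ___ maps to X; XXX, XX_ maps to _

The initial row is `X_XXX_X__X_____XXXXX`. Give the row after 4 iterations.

XXX_XXX__________XXX

_XX__XXXXXXXXXXX____
XX_XXX__________XXXX
__XX__XXXXXXXXXXX___
XXX_XXX__________XXX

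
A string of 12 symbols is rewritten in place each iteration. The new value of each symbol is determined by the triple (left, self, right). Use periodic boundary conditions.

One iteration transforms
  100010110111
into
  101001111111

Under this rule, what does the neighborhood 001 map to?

0

At position 3 the neighborhood is 001; the next row has 0 there.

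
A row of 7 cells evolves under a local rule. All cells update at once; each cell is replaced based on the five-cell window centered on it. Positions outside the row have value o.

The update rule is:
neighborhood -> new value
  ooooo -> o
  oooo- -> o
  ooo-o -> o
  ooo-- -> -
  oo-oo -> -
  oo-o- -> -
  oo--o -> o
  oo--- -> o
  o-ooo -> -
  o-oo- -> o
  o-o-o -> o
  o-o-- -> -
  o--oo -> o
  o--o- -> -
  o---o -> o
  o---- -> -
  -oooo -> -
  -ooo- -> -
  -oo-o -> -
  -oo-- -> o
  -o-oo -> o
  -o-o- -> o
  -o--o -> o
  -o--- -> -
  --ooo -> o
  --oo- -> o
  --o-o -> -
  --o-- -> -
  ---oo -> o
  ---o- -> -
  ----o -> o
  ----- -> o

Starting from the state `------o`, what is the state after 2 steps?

o---ooo

o-ooooo
o---ooo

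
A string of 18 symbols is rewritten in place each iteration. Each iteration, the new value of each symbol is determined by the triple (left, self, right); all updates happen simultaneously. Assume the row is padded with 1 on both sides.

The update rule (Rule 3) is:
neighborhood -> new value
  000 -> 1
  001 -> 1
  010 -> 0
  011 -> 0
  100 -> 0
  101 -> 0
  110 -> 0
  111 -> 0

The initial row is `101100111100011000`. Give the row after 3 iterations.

000001000001100011
011110011110001100
000000100000110001

000000100000110001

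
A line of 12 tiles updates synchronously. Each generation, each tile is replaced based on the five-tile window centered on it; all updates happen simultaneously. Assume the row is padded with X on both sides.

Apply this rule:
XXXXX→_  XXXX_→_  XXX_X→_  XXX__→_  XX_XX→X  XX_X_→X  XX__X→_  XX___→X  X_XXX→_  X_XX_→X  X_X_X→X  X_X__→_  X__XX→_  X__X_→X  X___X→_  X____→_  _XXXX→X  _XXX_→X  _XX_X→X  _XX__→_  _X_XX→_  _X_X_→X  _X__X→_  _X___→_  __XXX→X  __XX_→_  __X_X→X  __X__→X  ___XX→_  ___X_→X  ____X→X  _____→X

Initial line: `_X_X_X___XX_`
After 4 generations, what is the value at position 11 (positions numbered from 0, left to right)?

_

XXXXX_____XX
_____X_XX_XX
X_XXXX_XXX_X
_X_X__X_X_X_
position 11 holds _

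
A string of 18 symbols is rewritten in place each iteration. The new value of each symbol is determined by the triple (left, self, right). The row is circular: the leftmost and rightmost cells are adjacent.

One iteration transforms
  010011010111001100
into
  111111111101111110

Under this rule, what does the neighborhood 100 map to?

At position 2 the neighborhood is 100; the next row has 1 there.

1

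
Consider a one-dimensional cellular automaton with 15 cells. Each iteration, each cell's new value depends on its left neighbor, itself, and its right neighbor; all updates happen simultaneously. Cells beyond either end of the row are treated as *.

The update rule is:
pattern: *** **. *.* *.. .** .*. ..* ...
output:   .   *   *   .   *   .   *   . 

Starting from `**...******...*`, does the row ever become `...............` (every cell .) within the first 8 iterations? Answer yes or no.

no

.*..**....*..**
*..***...*..**.
*.**.*..*..****
*****..*..**...
....*.*..***..*
...*.*..**.*.**
..*.*..****.**.
.*.*..**..*****
iteration 8 is .*.*..**..*****, still not uniform .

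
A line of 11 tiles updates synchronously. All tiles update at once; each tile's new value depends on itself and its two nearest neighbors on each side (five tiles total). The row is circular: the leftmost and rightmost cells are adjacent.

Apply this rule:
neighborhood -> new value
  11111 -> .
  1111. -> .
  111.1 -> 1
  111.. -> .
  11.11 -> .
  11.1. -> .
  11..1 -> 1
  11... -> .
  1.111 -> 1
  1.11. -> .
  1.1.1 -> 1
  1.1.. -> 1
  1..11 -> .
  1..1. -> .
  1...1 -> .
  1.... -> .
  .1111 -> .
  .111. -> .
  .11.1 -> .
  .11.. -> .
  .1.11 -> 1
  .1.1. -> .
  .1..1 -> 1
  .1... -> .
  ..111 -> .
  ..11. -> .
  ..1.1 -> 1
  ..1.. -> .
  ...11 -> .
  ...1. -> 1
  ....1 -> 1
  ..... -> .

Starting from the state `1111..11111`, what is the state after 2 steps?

....1......
..11.......

..11.......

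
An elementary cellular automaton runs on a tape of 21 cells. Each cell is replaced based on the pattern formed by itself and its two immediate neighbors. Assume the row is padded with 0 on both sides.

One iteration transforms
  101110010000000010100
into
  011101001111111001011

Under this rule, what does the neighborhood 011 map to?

1

At position 2 the neighborhood is 011; the next row has 1 there.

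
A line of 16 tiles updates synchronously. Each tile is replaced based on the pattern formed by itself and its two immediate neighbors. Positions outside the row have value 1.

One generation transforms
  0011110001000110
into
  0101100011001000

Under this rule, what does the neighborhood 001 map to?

At position 1 the neighborhood is 001; the next row has 1 there.

1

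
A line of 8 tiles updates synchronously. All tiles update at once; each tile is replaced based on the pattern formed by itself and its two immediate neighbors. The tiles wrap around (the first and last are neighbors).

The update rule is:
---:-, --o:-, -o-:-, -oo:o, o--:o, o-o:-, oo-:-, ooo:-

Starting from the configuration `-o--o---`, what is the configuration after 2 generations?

--o--o--
---o--o-

---o--o-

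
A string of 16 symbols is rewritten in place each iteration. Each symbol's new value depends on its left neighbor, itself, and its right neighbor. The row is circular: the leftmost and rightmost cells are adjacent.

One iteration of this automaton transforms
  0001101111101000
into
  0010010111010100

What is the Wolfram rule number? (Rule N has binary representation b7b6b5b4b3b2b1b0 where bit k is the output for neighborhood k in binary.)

position 7: 111 → 1  (bit 7 = 1)
position 4: 110 → 0  (bit 6 = 0)
position 5: 101 → 1  (bit 5 = 1)
position 13: 100 → 1  (bit 4 = 1)
position 3: 011 → 0  (bit 3 = 0)
position 12: 010 → 0  (bit 2 = 0)
position 2: 001 → 1  (bit 1 = 1)
position 0: 000 → 0  (bit 0 = 0)
bits b7..b0 = 10110010 = 178

178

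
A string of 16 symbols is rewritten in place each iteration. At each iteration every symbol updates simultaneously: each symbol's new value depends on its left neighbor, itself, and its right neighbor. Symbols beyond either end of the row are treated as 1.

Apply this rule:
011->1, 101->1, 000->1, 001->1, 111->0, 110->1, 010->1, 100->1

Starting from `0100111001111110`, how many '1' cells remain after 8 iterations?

9

1111101111000011
0000111001111110
1111101111000011  (repeats iteration 1; period 2)
iteration 8: 0000111001111110
count of 1: 9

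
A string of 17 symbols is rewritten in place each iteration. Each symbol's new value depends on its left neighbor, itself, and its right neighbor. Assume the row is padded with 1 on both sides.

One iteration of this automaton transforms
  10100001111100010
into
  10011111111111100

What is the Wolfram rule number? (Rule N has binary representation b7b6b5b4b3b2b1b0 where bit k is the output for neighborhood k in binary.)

position 8: 111 → 1  (bit 7 = 1)
position 0: 110 → 1  (bit 6 = 1)
position 1: 101 → 0  (bit 5 = 0)
position 3: 100 → 1  (bit 4 = 1)
position 7: 011 → 1  (bit 3 = 1)
position 2: 010 → 0  (bit 2 = 0)
position 6: 001 → 1  (bit 1 = 1)
position 4: 000 → 1  (bit 0 = 1)
bits b7..b0 = 11011011 = 219

219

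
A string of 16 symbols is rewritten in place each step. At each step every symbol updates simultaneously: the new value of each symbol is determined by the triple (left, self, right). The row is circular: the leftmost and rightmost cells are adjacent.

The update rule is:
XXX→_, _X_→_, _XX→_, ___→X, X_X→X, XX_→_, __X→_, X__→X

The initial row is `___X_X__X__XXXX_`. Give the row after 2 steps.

__X__X_X__XXXX__

XX__X_X__X_____X
__X__X_X__XXXX__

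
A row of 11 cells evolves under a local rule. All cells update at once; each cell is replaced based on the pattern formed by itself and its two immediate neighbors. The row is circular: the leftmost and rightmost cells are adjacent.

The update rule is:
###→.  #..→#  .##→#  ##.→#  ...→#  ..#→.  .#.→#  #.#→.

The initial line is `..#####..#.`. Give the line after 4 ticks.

#.#.#.##.#.

#.#...##.##
#.###.##.#.
#.#.#.##.#.
#.#.#.##.#.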